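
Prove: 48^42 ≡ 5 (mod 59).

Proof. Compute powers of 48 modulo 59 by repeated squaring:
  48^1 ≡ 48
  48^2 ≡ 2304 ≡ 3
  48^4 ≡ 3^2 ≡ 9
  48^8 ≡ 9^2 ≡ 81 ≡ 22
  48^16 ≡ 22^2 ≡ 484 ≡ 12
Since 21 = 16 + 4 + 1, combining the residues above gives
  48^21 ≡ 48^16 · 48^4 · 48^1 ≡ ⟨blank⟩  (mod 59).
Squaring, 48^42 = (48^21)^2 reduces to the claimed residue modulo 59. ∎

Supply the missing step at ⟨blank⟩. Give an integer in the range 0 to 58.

48^16 · 48^4 · 48^1 ≡ 12 · 9 · 48 = 5184.
5184 mod 59 = 51, so 48^21 ≡ 51 (mod 59).

51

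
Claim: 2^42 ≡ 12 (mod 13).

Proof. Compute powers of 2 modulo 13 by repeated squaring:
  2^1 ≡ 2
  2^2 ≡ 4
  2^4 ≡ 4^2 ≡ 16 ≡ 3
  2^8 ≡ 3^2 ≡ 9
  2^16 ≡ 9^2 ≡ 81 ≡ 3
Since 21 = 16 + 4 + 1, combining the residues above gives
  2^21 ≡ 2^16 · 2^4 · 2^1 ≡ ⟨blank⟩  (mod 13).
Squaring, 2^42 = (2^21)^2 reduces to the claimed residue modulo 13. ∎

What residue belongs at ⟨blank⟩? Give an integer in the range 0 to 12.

5

2^16 · 2^4 · 2^1 ≡ 3 · 3 · 2 = 18.
18 mod 13 = 5, so 2^21 ≡ 5 (mod 13).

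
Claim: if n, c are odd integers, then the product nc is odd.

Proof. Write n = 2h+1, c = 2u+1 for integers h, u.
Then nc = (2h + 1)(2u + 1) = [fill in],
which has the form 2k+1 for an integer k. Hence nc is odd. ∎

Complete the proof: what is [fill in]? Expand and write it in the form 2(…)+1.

2(2hu + h + u) + 1

Expanding: (2h + 1)(2u + 1) = 4hu + 2h + 2u + 1.
Every term except the constant is even, so this is 2(2hu + h + u) + 1,
and 2hu + h + u ∈ ℤ gives the required form.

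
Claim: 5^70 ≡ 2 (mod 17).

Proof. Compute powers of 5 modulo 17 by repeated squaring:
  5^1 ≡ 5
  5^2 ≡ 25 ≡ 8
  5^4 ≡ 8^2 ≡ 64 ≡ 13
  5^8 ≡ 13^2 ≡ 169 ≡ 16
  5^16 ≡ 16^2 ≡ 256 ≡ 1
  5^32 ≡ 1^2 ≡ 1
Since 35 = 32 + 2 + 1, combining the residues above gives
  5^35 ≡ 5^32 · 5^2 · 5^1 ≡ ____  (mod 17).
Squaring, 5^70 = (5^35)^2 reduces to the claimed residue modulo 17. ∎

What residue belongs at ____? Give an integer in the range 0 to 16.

6

Multiply the listed residues: 1 · 8 · 5 = 8 → 40.
Reducing modulo 17: 40 = 2·17 + 6, so 5^35 ≡ 6.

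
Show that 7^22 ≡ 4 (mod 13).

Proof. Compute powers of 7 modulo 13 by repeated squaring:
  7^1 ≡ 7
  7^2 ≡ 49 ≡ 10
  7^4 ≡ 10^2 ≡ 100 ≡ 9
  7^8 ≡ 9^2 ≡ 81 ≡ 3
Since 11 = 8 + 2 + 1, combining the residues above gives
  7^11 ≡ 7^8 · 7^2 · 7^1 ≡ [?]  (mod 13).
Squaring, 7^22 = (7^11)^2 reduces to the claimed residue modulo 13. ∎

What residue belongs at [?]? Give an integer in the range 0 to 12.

7^8 · 7^2 · 7^1 ≡ 3 · 10 · 7 = 210.
210 mod 13 = 2, so 7^11 ≡ 2 (mod 13).

2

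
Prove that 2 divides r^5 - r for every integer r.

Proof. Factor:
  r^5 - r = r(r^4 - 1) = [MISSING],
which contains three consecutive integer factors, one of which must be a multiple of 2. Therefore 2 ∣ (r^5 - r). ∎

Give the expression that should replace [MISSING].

(r - 1)r(r + 1)(r^2 + 1)

r^4 - 1 = (r^2 - 1)(r^2 + 1), and r^2 - 1 = (r-1)(r+1).
So r(r^4 - 1) = (r - 1)r(r + 1)(r^2 + 1).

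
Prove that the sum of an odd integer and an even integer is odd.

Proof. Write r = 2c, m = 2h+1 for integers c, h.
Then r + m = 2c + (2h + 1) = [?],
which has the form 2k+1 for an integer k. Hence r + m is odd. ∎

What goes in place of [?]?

Expanding: 2c + (2h + 1) = 2c + 2h + 1.
Every term except the constant is even, so this is 2(c + h) + 1,
and c + h ∈ ℤ gives the required form.

2(c + h) + 1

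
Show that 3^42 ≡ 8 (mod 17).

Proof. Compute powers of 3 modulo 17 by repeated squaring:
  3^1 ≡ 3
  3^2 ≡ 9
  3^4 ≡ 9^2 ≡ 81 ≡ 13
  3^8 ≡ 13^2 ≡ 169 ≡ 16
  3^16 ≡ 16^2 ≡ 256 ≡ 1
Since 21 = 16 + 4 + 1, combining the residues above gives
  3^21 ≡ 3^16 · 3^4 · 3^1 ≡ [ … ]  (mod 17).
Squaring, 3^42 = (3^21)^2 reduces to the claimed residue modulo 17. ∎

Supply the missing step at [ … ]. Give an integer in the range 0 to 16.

5

Multiply the listed residues: 1 · 13 · 3 = 13 → 39.
Reducing modulo 17: 39 = 2·17 + 5, so 3^21 ≡ 5.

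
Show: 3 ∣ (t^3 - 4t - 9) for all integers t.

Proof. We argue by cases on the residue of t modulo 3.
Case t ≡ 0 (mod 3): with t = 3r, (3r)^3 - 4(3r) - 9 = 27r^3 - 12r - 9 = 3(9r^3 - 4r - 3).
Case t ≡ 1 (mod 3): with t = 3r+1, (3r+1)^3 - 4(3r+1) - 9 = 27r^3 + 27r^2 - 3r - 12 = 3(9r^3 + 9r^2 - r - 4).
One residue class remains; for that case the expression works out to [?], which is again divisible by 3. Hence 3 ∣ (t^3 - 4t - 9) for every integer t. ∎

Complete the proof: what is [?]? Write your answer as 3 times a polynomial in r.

3(9r^3 + 18r^2 + 8r - 3)

The residues treated are {0, 1}, so the missing case is t ≡ 2 (mod 3); write t = 3r+2.
Then (3r+2)^3 - 4(3r+2) - 9 = 27r^3 + 54r^2 + 24r - 9 = 3(9r^3 + 18r^2 + 8r - 3).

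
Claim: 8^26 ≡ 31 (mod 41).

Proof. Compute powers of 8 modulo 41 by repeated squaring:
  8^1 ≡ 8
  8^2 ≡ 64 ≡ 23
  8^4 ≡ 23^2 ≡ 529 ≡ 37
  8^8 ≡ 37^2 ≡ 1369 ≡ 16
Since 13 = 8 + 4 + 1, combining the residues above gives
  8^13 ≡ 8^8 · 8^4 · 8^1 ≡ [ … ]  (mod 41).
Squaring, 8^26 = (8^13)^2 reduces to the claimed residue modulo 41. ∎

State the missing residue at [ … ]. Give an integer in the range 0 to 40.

8^8 · 8^4 · 8^1 ≡ 16 · 37 · 8 = 4736.
4736 mod 41 = 21, so 8^13 ≡ 21 (mod 41).

21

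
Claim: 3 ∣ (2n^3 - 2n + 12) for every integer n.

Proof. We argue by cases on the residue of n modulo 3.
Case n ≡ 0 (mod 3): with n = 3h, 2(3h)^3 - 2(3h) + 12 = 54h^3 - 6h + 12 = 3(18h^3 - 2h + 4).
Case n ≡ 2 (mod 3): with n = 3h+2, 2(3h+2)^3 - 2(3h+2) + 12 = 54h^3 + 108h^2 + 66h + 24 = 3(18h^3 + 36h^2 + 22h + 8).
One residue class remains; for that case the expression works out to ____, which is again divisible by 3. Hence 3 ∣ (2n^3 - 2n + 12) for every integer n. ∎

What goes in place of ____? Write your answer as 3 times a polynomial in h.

Only n ≡ 1 (mod 3) is unaccounted for. Put n = 3h+1:
2(3h+1)^3 - 2(3h+1) + 12 expands to 54h^3 + 54h^2 + 12h + 12,
and factoring out 3 leaves 3(18h^3 + 18h^2 + 4h + 4).

3(18h^3 + 18h^2 + 4h + 4)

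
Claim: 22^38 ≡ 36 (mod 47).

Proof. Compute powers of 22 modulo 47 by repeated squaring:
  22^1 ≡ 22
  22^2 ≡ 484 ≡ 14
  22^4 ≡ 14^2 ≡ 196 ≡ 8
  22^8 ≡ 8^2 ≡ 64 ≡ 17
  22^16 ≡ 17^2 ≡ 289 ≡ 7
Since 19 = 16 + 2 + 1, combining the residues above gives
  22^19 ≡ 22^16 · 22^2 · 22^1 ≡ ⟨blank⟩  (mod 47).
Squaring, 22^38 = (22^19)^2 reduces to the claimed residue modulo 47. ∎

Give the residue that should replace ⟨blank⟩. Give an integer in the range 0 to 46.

41

22^16 · 22^2 · 22^1 ≡ 7 · 14 · 22 = 2156.
2156 mod 47 = 41, so 22^19 ≡ 41 (mod 47).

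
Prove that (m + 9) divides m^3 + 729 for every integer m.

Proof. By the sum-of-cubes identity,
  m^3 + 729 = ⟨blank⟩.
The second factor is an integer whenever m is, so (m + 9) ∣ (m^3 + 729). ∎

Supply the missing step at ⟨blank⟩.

(m + 9)(m^2 - 9m + 81)

Polynomial division of m^3 + 729 by m + 9 leaves remainder 0 and quotient m^2 - 9m + 81.
Hence m^3 + 729 = (m + 9)(m^2 - 9m + 81).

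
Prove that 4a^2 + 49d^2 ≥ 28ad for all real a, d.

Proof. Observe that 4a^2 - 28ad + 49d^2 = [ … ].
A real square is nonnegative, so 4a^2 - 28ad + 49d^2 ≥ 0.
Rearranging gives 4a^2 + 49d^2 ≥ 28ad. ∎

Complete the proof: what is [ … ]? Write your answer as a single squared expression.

The leading and trailing coefficients are 2^2 and 7^2, and 28 = 2·2·7, so the trinomial is (2a - 7d)^2.
Hence 4a^2 - 28ad + 49d^2 ≥ 0.

(2a - 7d)^2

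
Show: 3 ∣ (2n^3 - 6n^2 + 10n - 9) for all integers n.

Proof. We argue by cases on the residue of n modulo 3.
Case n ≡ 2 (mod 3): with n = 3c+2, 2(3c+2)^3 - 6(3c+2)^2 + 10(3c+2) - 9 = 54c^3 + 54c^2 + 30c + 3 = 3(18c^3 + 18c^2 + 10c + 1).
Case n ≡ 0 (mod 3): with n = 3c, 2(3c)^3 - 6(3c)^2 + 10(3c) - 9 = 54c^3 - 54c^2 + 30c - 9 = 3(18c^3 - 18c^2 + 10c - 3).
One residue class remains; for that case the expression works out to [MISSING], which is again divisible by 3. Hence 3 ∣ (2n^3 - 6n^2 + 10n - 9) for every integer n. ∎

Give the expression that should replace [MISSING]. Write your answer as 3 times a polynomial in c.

3(18c^3 + 4c - 1)

The residues treated are {2, 0}, so the missing case is n ≡ 1 (mod 3); write n = 3c+1.
Then 2(3c+1)^3 - 6(3c+1)^2 + 10(3c+1) - 9 = 54c^3 + 12c - 3 = 3(18c^3 + 4c - 1).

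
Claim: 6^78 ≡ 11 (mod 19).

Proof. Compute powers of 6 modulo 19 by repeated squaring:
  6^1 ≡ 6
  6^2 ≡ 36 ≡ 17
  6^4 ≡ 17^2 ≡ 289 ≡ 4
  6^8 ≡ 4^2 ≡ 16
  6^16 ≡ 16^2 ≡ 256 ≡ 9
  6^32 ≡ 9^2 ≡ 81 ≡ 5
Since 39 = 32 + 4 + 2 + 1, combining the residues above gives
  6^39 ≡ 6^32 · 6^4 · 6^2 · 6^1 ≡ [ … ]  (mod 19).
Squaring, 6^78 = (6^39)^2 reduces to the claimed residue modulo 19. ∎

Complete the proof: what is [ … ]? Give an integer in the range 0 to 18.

7

6^32 · 6^4 · 6^2 · 6^1 ≡ 5 · 4 · 17 · 6 = 2040.
2040 mod 19 = 7, so 6^39 ≡ 7 (mod 19).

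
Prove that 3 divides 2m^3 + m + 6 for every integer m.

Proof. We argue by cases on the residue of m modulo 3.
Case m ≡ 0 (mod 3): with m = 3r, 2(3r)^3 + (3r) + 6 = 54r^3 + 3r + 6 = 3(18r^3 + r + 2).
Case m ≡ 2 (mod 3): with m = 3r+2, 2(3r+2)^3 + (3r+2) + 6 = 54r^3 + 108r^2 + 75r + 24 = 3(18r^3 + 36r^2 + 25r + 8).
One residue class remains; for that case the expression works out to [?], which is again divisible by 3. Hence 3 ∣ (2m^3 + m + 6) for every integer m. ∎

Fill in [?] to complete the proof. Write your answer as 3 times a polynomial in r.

3(18r^3 + 18r^2 + 7r + 3)

Only m ≡ 1 (mod 3) is unaccounted for. Put m = 3r+1:
2(3r+1)^3 + (3r+1) + 6 expands to 54r^3 + 54r^2 + 21r + 9,
and factoring out 3 leaves 3(18r^3 + 18r^2 + 7r + 3).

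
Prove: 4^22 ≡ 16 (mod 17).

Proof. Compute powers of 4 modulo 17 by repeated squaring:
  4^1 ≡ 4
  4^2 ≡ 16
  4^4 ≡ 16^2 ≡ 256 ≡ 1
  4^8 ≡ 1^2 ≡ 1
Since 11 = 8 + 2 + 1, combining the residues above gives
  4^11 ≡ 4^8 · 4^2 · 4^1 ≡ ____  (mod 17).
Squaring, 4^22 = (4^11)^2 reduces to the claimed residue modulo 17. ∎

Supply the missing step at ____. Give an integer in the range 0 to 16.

4^8 · 4^2 · 4^1 ≡ 1 · 16 · 4 = 64.
64 mod 17 = 13, so 4^11 ≡ 13 (mod 17).

13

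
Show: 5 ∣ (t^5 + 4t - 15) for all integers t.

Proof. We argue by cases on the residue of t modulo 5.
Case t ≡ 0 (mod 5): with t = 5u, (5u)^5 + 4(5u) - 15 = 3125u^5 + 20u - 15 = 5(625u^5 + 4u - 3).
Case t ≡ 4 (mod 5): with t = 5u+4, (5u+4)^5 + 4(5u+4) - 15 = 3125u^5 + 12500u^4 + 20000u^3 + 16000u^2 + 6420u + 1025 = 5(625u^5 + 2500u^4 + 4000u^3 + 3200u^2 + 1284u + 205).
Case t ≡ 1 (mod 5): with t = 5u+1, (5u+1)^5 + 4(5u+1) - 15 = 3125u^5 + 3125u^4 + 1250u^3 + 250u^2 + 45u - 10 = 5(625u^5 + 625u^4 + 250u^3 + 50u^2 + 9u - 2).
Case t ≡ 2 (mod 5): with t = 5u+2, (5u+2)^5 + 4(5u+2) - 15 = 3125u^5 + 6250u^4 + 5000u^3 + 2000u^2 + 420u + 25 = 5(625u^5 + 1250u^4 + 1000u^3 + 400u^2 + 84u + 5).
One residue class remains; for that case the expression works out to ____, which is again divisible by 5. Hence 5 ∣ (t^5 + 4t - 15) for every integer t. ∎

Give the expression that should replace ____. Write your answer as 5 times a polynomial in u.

Only t ≡ 3 (mod 5) is unaccounted for. Put t = 5u+3:
(5u+3)^5 + 4(5u+3) - 15 expands to 3125u^5 + 9375u^4 + 11250u^3 + 6750u^2 + 2045u + 240,
and factoring out 5 leaves 5(625u^5 + 1875u^4 + 2250u^3 + 1350u^2 + 409u + 48).

5(625u^5 + 1875u^4 + 2250u^3 + 1350u^2 + 409u + 48)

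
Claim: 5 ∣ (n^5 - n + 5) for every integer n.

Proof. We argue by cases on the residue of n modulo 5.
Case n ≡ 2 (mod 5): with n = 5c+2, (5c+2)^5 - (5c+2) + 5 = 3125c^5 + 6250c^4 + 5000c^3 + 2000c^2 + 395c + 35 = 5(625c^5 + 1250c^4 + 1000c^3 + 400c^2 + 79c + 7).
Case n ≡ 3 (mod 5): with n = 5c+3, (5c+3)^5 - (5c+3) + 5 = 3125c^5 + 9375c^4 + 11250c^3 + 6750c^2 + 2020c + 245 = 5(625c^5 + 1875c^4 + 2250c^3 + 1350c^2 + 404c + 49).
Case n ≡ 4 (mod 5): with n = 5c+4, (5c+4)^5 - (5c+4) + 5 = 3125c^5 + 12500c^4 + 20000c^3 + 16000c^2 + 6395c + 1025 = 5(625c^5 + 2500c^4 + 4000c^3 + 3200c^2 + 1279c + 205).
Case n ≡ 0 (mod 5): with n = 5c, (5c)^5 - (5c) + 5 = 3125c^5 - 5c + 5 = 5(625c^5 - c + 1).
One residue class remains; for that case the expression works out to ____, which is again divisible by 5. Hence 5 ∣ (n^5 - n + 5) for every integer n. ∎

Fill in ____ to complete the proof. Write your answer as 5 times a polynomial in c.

5(625c^5 + 625c^4 + 250c^3 + 50c^2 + 4c + 1)

The residues treated are {2, 3, 4, 0}, so the missing case is n ≡ 1 (mod 5); write n = 5c+1.
Then (5c+1)^5 - (5c+1) + 5 = 3125c^5 + 3125c^4 + 1250c^3 + 250c^2 + 20c + 5 = 5(625c^5 + 625c^4 + 250c^3 + 50c^2 + 4c + 1).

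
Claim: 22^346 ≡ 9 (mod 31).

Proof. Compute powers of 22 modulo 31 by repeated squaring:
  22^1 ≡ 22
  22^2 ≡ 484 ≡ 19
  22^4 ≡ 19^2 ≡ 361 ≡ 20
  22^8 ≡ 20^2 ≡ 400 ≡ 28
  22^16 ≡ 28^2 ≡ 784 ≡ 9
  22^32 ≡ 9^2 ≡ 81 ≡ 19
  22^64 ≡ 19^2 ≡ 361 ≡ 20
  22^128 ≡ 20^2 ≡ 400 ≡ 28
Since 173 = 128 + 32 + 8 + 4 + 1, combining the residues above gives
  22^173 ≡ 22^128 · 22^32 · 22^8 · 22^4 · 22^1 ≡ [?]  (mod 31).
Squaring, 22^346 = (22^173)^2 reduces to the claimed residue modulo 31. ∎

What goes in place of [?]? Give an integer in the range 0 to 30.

3

22^128 · 22^32 · 22^8 · 22^4 · 22^1 ≡ 28 · 19 · 28 · 20 · 22 = 6554240.
6554240 mod 31 = 3, so 22^173 ≡ 3 (mod 31).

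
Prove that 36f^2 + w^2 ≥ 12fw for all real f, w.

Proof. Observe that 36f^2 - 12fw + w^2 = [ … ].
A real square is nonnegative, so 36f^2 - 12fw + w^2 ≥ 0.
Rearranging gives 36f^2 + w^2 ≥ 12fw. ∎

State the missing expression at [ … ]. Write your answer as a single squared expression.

(6f - w)^2

The leading and trailing coefficients are 6^2 and 1^2, and 12 = 2·6·1, so the trinomial is (6f - w)^2.
Hence 36f^2 - 12fw + w^2 ≥ 0.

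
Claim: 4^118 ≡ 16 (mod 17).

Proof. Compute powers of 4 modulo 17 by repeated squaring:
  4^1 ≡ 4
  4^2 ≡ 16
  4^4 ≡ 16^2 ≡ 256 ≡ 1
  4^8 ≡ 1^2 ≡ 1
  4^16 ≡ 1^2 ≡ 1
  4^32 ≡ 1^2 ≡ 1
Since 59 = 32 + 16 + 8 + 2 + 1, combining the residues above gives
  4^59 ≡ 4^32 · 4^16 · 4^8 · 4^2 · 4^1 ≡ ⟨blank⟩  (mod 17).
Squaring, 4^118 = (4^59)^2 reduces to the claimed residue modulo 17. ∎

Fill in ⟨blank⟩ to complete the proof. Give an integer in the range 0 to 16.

13

4^32 · 4^16 · 4^8 · 4^2 · 4^1 ≡ 1 · 1 · 1 · 16 · 4 = 64.
64 mod 17 = 13, so 4^59 ≡ 13 (mod 17).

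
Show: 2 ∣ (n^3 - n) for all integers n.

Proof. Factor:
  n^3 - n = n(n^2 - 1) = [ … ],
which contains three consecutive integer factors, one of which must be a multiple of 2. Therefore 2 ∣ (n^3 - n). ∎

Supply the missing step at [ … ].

n(n^2 - 1) = n(n - 1)(n + 1) = (n - 1)n(n + 1).
These three factors are consecutive integers, so their product is divisible by 2.

(n - 1)n(n + 1)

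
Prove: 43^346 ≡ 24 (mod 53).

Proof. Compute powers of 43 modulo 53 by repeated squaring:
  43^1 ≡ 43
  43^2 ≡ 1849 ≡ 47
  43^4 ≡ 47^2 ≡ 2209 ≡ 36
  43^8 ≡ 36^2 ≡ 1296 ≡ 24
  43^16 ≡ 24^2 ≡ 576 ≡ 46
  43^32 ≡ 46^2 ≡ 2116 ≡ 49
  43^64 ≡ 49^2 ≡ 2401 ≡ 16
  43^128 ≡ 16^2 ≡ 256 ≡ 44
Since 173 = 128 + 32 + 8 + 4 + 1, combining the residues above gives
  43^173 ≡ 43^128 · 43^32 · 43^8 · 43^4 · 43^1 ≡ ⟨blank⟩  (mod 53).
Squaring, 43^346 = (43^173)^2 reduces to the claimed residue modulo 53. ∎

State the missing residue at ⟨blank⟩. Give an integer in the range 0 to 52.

43^128 · 43^32 · 43^8 · 43^4 · 43^1 ≡ 44 · 49 · 24 · 36 · 43 = 80099712.
80099712 mod 53 = 17, so 43^173 ≡ 17 (mod 53).

17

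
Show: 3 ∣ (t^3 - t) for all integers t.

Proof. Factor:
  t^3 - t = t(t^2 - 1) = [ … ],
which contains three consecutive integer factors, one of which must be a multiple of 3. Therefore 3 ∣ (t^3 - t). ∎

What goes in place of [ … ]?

(t - 1)t(t + 1)

t(t^2 - 1) = t(t - 1)(t + 1) = (t - 1)t(t + 1).
These three factors are consecutive integers, so their product is divisible by 3.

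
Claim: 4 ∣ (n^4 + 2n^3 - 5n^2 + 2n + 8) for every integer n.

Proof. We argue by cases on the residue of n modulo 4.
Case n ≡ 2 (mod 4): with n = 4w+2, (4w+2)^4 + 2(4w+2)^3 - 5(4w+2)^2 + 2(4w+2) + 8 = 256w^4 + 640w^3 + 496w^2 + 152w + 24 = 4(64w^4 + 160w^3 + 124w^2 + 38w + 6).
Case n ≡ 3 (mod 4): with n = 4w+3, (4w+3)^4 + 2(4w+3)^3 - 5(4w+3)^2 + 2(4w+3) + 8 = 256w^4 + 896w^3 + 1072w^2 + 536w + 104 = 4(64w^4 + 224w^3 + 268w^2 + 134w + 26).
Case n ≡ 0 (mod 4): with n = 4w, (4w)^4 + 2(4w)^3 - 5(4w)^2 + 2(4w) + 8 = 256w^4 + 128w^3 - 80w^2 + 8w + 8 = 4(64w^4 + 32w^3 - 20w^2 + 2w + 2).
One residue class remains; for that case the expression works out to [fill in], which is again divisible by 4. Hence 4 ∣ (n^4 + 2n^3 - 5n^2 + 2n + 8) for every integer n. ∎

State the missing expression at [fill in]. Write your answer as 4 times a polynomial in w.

The residues treated are {2, 3, 0}, so the missing case is n ≡ 1 (mod 4); write n = 4w+1.
Then (4w+1)^4 + 2(4w+1)^3 - 5(4w+1)^2 + 2(4w+1) + 8 = 256w^4 + 384w^3 + 112w^2 + 8w + 8 = 4(64w^4 + 96w^3 + 28w^2 + 2w + 2).

4(64w^4 + 96w^3 + 28w^2 + 2w + 2)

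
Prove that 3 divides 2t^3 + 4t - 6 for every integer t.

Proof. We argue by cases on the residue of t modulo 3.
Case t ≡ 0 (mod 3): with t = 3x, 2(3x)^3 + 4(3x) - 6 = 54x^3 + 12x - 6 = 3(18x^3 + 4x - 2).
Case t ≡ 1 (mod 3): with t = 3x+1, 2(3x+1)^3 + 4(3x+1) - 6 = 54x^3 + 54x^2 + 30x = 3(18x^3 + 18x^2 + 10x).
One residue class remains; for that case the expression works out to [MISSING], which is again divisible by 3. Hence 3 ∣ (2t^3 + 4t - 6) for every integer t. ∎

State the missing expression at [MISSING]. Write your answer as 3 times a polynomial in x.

3(18x^3 + 36x^2 + 28x + 6)

Only t ≡ 2 (mod 3) is unaccounted for. Put t = 3x+2:
2(3x+2)^3 + 4(3x+2) - 6 expands to 54x^3 + 108x^2 + 84x + 18,
and factoring out 3 leaves 3(18x^3 + 36x^2 + 28x + 6).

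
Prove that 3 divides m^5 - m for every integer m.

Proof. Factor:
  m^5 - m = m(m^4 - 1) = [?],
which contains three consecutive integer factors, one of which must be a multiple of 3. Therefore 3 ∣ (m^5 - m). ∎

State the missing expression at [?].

(m - 1)m(m + 1)(m^2 + 1)

m^4 - 1 = (m^2 - 1)(m^2 + 1), and m^2 - 1 = (m-1)(m+1).
So m(m^4 - 1) = (m - 1)m(m + 1)(m^2 + 1).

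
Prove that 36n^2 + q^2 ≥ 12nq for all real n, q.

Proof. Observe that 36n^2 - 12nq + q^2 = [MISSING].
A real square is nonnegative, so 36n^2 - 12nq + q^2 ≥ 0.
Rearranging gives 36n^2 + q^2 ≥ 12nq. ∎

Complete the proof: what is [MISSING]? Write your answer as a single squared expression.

36n^2 - 12nq + q^2 is a perfect-square trinomial: the outer terms are (6n)^2 and (q)^2, and the cross term is -2·6n·q.
So 36n^2 - 12nq + q^2 = (6n - q)^2 ≥ 0.

(6n - q)^2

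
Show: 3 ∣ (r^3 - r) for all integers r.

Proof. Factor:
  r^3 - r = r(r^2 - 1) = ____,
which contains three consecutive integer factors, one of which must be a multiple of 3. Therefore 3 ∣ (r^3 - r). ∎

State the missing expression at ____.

(r - 1)r(r + 1)

r(r^2 - 1) = r(r - 1)(r + 1) = (r - 1)r(r + 1).
These three factors are consecutive integers, so their product is divisible by 3.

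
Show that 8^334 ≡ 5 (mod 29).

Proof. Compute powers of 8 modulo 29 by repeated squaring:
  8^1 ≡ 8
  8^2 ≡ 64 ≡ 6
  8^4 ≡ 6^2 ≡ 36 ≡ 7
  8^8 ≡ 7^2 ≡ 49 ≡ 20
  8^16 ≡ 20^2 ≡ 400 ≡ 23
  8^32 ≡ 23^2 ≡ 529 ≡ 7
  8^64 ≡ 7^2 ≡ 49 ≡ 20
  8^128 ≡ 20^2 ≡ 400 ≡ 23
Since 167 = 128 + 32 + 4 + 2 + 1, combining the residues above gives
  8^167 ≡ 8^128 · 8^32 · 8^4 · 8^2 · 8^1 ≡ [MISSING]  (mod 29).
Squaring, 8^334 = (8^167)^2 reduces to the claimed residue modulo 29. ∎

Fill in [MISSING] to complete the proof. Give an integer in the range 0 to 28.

8^128 · 8^32 · 8^4 · 8^2 · 8^1 ≡ 23 · 7 · 7 · 6 · 8 = 54096.
54096 mod 29 = 11, so 8^167 ≡ 11 (mod 29).

11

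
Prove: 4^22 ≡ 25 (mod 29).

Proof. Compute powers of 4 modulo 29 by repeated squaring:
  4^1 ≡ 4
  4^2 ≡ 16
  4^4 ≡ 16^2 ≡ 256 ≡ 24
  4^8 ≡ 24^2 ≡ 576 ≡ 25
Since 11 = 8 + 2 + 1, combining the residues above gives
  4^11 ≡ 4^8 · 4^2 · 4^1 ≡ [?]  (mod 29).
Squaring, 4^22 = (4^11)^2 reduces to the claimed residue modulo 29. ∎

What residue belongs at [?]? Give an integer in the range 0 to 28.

5

Multiply the listed residues: 25 · 16 · 4 = 400 → 1600.
Reducing modulo 29: 1600 = 55·29 + 5, so 4^11 ≡ 5.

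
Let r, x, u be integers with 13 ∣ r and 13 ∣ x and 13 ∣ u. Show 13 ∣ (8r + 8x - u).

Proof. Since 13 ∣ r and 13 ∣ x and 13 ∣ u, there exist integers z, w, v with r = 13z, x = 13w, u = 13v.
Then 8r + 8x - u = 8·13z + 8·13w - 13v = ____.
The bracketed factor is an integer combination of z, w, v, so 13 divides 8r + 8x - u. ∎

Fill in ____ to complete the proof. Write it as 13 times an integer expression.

Each term has a factor of 13: 8·13z + 8·13w - 13v = 13·(-v + 8w + 8z).
Since -v + 8w + 8z is an integer, 13 ∣ (8r + 8x - u).

13(-v + 8w + 8z)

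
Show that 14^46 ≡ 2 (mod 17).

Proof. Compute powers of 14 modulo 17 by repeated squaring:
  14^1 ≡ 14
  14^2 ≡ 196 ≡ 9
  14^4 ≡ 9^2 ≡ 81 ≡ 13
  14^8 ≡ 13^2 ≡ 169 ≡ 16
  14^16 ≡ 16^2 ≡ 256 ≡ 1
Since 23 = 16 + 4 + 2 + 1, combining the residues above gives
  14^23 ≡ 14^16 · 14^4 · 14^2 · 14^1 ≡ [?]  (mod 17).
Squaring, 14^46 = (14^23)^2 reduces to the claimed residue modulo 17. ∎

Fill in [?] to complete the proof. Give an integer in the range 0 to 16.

Multiply the listed residues: 1 · 13 · 9 · 14 = 13 → 117 → 1638.
Reducing modulo 17: 1638 = 96·17 + 6, so 14^23 ≡ 6.

6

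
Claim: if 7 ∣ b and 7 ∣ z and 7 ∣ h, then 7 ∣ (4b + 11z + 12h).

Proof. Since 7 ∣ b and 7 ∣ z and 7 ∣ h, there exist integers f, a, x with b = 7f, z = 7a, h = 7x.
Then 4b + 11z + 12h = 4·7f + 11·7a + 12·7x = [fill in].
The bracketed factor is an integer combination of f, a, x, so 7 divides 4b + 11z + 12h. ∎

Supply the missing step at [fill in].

Each term has a factor of 7: 4·7f + 11·7a + 12·7x = 7·(11a + 4f + 12x).
Since 11a + 4f + 12x is an integer, 7 ∣ (4b + 11z + 12h).

7(11a + 4f + 12x)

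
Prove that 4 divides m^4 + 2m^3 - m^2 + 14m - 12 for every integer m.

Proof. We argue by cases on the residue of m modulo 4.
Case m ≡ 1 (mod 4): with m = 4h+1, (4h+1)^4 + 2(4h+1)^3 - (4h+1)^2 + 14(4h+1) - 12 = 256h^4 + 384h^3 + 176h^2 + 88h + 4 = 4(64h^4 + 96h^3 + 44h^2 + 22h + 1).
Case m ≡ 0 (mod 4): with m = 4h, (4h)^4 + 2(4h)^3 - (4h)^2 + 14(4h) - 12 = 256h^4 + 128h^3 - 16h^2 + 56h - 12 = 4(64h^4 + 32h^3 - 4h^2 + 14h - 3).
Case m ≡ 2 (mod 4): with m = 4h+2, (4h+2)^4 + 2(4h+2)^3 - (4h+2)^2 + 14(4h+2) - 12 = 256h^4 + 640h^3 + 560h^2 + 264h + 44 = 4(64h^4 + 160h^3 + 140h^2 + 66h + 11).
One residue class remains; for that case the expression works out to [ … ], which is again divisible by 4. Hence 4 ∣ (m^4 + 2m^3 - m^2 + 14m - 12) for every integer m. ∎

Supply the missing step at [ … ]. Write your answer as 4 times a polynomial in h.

Only m ≡ 3 (mod 4) is unaccounted for. Put m = 4h+3:
(4h+3)^4 + 2(4h+3)^3 - (4h+3)^2 + 14(4h+3) - 12 expands to 256h^4 + 896h^3 + 1136h^2 + 680h + 156,
and factoring out 4 leaves 4(64h^4 + 224h^3 + 284h^2 + 170h + 39).

4(64h^4 + 224h^3 + 284h^2 + 170h + 39)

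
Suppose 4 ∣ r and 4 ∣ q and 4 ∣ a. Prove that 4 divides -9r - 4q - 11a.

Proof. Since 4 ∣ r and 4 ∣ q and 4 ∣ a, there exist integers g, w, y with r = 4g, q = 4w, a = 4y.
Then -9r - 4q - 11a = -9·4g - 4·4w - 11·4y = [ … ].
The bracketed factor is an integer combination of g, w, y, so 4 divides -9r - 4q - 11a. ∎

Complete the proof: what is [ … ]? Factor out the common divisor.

4(-9g - 4w - 11y)

Each term has a factor of 4: -9·4g - 4·4w - 11·4y = 4·(-9g - 4w - 11y).
Since -9g - 4w - 11y is an integer, 4 ∣ (-9r - 4q - 11a).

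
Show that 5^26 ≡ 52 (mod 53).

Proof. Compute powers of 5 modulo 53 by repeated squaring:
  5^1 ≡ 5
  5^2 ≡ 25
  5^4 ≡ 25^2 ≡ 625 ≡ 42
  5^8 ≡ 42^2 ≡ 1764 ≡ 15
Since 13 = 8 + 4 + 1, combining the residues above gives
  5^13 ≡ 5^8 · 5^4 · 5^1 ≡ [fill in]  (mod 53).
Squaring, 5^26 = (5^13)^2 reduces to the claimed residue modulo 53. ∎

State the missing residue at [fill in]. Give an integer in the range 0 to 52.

Multiply the listed residues: 15 · 42 · 5 = 630 → 3150.
Reducing modulo 53: 3150 = 59·53 + 23, so 5^13 ≡ 23.

23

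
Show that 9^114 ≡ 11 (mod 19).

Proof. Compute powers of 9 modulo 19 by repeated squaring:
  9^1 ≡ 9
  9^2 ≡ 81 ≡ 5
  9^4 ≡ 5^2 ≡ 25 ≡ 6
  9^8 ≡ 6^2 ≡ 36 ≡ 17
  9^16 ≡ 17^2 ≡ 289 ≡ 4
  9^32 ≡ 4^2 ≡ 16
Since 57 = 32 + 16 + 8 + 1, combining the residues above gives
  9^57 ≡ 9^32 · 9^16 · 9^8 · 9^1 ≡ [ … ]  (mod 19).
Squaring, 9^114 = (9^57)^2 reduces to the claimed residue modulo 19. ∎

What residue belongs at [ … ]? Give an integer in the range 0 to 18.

Multiply the listed residues: 16 · 4 · 17 · 9 = 64 → 1088 → 9792.
Reducing modulo 19: 9792 = 515·19 + 7, so 9^57 ≡ 7.

7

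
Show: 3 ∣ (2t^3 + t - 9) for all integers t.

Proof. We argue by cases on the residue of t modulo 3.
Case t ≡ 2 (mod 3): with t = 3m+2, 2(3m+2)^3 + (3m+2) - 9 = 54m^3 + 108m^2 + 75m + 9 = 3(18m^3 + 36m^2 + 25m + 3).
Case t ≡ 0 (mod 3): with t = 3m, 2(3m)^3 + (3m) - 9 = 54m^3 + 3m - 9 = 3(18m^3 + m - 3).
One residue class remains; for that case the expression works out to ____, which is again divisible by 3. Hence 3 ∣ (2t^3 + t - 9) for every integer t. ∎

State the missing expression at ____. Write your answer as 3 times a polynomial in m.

Only t ≡ 1 (mod 3) is unaccounted for. Put t = 3m+1:
2(3m+1)^3 + (3m+1) - 9 expands to 54m^3 + 54m^2 + 21m - 6,
and factoring out 3 leaves 3(18m^3 + 18m^2 + 7m - 2).

3(18m^3 + 18m^2 + 7m - 2)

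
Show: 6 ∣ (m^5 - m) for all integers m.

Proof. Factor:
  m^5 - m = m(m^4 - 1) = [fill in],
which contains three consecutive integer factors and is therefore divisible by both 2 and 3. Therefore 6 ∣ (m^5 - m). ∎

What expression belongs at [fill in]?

m^4 - 1 = (m^2 - 1)(m^2 + 1), and m^2 - 1 = (m-1)(m+1).
So m(m^4 - 1) = (m - 1)m(m + 1)(m^2 + 1).

(m - 1)m(m + 1)(m^2 + 1)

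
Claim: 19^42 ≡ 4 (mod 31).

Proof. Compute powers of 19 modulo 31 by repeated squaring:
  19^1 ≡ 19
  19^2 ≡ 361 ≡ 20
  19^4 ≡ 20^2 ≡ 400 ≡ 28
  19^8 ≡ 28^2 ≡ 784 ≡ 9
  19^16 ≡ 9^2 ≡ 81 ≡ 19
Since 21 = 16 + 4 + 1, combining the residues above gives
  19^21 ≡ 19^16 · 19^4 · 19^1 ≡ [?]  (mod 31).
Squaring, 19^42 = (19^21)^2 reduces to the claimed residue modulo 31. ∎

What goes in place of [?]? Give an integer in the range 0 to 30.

Multiply the listed residues: 19 · 28 · 19 = 532 → 10108.
Reducing modulo 31: 10108 = 326·31 + 2, so 19^21 ≡ 2.

2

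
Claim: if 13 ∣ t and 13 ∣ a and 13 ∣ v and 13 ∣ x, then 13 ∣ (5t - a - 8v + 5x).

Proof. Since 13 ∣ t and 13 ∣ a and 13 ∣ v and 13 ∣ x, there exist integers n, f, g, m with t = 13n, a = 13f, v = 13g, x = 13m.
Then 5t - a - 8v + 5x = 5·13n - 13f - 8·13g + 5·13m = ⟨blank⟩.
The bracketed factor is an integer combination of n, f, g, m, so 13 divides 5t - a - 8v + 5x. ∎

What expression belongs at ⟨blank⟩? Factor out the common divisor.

13(-f - 8g + 5m + 5n)

Pull the common 13 out of every term: 5·13n - 13f - 8·13g + 5·13m = 13(-f - 8g + 5m + 5n).
-f - 8g + 5m + 5n is an integer, which exhibits the divisibility.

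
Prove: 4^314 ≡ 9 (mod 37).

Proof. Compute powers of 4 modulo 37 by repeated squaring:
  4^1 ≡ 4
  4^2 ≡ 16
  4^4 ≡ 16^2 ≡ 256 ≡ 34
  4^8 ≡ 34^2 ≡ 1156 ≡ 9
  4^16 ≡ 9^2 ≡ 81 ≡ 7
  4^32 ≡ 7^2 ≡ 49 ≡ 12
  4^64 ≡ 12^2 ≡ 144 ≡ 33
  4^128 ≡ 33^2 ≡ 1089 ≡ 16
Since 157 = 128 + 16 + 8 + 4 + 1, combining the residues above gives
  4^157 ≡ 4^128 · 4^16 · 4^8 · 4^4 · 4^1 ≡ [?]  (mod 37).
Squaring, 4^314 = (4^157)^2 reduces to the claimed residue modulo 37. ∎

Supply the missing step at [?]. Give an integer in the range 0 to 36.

3

Multiply the listed residues: 16 · 7 · 9 · 34 · 4 = 112 → 1008 → 34272 → 137088.
Reducing modulo 37: 137088 = 3705·37 + 3, so 4^157 ≡ 3.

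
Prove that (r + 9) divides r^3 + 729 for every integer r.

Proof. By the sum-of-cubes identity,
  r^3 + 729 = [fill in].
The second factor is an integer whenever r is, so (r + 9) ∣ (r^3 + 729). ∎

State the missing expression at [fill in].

(r + 9)(r^2 - 9r + 81)

Polynomial division of r^3 + 729 by r + 9 leaves remainder 0 and quotient r^2 - 9r + 81.
Hence r^3 + 729 = (r + 9)(r^2 - 9r + 81).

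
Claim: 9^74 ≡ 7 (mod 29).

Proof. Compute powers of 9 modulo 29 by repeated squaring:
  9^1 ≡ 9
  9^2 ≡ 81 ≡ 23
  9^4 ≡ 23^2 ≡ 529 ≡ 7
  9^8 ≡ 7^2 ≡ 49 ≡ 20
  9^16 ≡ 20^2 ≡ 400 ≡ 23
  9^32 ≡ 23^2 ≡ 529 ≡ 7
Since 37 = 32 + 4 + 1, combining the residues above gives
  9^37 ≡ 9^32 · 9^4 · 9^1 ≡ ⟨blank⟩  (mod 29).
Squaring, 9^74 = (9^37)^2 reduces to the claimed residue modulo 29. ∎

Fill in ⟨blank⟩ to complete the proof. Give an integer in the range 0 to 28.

6

Multiply the listed residues: 7 · 7 · 9 = 49 → 441.
Reducing modulo 29: 441 = 15·29 + 6, so 9^37 ≡ 6.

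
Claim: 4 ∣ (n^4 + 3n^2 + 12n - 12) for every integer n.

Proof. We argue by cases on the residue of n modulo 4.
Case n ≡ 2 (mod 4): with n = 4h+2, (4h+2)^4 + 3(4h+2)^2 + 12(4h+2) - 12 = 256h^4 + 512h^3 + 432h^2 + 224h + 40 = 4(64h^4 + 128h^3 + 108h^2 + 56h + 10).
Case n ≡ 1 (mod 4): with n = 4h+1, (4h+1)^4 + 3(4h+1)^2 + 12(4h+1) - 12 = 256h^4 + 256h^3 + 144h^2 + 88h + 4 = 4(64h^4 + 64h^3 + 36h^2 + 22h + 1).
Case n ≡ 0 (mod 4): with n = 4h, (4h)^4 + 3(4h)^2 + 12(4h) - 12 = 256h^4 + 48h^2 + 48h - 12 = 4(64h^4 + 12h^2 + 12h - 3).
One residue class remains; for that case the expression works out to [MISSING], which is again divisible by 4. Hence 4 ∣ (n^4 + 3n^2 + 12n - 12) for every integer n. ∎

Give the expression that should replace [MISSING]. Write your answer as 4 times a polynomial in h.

Only n ≡ 3 (mod 4) is unaccounted for. Put n = 4h+3:
(4h+3)^4 + 3(4h+3)^2 + 12(4h+3) - 12 expands to 256h^4 + 768h^3 + 912h^2 + 552h + 132,
and factoring out 4 leaves 4(64h^4 + 192h^3 + 228h^2 + 138h + 33).

4(64h^4 + 192h^3 + 228h^2 + 138h + 33)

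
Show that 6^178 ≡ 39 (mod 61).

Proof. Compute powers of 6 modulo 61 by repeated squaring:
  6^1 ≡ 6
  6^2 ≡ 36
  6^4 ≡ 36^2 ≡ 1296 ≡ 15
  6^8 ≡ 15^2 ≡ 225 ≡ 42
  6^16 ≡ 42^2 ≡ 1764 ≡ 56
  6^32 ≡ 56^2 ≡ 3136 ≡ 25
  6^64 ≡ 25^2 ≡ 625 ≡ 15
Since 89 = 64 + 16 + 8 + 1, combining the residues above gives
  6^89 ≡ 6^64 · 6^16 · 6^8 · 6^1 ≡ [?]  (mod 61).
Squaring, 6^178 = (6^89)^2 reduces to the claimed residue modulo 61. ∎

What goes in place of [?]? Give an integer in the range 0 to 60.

10

Multiply the listed residues: 15 · 56 · 42 · 6 = 840 → 35280 → 211680.
Reducing modulo 61: 211680 = 3470·61 + 10, so 6^89 ≡ 10.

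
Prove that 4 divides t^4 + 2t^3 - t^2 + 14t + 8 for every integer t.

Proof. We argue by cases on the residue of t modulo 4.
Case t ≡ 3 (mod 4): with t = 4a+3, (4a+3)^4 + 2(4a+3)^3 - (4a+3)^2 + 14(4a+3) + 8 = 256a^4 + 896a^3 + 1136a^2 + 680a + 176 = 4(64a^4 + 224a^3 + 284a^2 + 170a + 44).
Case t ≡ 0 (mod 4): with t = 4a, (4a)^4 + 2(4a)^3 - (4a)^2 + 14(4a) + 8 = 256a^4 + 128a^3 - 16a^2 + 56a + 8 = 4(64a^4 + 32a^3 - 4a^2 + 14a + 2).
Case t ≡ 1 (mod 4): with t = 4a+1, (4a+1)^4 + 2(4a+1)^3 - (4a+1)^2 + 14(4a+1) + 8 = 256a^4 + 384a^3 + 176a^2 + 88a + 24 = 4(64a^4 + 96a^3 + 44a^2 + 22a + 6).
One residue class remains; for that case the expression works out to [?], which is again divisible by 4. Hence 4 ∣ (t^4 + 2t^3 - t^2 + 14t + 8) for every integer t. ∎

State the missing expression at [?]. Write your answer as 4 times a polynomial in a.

4(64a^4 + 160a^3 + 140a^2 + 66a + 16)

The residues treated are {3, 0, 1}, so the missing case is t ≡ 2 (mod 4); write t = 4a+2.
Then (4a+2)^4 + 2(4a+2)^3 - (4a+2)^2 + 14(4a+2) + 8 = 256a^4 + 640a^3 + 560a^2 + 264a + 64 = 4(64a^4 + 160a^3 + 140a^2 + 66a + 16).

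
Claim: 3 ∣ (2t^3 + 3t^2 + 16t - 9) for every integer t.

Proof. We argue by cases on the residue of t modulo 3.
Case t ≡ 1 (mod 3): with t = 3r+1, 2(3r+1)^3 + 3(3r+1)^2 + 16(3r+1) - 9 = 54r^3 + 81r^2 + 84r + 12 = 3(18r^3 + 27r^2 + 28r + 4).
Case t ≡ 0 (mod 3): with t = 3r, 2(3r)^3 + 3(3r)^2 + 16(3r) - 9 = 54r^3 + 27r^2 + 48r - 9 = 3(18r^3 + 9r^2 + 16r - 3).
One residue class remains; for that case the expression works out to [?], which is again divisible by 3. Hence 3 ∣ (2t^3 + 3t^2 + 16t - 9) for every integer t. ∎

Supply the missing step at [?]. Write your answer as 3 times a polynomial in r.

The residues treated are {1, 0}, so the missing case is t ≡ 2 (mod 3); write t = 3r+2.
Then 2(3r+2)^3 + 3(3r+2)^2 + 16(3r+2) - 9 = 54r^3 + 135r^2 + 156r + 51 = 3(18r^3 + 45r^2 + 52r + 17).

3(18r^3 + 45r^2 + 52r + 17)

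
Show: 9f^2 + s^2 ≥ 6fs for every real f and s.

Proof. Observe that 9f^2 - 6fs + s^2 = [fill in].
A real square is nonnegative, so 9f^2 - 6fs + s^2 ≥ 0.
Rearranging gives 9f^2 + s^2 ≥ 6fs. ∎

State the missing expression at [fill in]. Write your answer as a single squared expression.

The leading and trailing coefficients are 3^2 and 1^2, and 6 = 2·3·1, so the trinomial is (3f - s)^2.
Hence 9f^2 - 6fs + s^2 ≥ 0.

(3f - s)^2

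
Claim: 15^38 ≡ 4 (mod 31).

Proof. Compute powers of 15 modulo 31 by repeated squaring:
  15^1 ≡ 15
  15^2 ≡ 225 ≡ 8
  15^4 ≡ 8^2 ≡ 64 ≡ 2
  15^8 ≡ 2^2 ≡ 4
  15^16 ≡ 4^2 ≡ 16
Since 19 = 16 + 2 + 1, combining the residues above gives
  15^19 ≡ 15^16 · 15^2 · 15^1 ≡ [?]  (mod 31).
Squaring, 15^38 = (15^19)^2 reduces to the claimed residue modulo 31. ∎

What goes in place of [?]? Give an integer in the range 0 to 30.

29

15^16 · 15^2 · 15^1 ≡ 16 · 8 · 15 = 1920.
1920 mod 31 = 29, so 15^19 ≡ 29 (mod 31).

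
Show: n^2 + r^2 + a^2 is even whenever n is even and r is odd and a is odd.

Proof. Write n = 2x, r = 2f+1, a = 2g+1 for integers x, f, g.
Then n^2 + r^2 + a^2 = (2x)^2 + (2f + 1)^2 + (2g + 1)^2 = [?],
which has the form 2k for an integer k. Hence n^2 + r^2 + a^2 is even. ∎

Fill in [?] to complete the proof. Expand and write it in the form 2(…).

Expanding: (2x)^2 + (2f + 1)^2 + (2g + 1)^2 = 4f^2 + 4f + 4g^2 + 4g + 4x^2 + 2.
Every term is even; pulling out the factor of 2 gives 2(2f^2 + 2f + 2g^2 + 2g + 2x^2 + 1).

2(2f^2 + 2f + 2g^2 + 2g + 2x^2 + 1)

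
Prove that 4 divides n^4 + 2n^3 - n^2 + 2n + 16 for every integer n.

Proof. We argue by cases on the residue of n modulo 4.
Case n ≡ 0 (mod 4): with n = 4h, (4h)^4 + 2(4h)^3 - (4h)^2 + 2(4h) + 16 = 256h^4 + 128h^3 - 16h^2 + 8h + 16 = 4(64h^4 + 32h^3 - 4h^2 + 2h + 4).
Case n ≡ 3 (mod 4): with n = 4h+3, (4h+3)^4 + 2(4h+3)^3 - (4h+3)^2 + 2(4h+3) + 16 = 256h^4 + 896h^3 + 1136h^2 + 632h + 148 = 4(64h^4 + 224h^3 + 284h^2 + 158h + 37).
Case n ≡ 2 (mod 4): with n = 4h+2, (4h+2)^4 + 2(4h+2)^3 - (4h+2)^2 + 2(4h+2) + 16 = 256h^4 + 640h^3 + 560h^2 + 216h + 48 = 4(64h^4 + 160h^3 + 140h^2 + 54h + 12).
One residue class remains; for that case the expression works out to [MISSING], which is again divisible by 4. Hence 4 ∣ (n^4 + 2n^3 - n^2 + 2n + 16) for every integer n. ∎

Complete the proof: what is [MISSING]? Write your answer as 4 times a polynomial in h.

The residues treated are {0, 3, 2}, so the missing case is n ≡ 1 (mod 4); write n = 4h+1.
Then (4h+1)^4 + 2(4h+1)^3 - (4h+1)^2 + 2(4h+1) + 16 = 256h^4 + 384h^3 + 176h^2 + 40h + 20 = 4(64h^4 + 96h^3 + 44h^2 + 10h + 5).

4(64h^4 + 96h^3 + 44h^2 + 10h + 5)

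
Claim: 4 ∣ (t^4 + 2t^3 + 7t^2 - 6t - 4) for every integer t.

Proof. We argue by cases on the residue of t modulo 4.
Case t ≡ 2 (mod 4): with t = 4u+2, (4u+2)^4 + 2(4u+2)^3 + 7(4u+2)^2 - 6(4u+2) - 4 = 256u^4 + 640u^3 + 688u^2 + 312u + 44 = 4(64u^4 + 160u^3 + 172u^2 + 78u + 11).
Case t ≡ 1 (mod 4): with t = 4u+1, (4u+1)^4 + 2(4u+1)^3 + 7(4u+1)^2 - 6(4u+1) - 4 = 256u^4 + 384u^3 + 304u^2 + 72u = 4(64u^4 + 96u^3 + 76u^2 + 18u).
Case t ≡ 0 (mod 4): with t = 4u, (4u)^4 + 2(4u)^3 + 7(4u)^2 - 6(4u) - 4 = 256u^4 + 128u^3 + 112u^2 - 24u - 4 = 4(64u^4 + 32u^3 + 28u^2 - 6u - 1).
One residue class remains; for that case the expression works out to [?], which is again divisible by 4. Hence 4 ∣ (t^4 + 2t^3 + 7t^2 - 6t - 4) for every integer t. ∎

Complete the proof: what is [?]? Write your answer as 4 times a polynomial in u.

The residues treated are {2, 1, 0}, so the missing case is t ≡ 3 (mod 4); write t = 4u+3.
Then (4u+3)^4 + 2(4u+3)^3 + 7(4u+3)^2 - 6(4u+3) - 4 = 256u^4 + 896u^3 + 1264u^2 + 792u + 176 = 4(64u^4 + 224u^3 + 316u^2 + 198u + 44).

4(64u^4 + 224u^3 + 316u^2 + 198u + 44)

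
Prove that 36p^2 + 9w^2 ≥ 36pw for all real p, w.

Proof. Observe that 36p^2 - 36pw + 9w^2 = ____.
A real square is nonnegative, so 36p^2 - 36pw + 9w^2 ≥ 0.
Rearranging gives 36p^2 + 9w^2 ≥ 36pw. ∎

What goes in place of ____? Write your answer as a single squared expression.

36p^2 - 36pw + 9w^2 is a perfect-square trinomial: the outer terms are (6p)^2 and (3w)^2, and the cross term is -2·6p·3w.
So 36p^2 - 36pw + 9w^2 = (6p - 3w)^2 ≥ 0.

(6p - 3w)^2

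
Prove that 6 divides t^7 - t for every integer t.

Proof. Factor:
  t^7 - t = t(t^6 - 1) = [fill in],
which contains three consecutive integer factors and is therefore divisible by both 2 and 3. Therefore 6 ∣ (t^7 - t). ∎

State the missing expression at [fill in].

t^6 - 1 = (t^2 - 1)(t^4 + t^2 + 1), and t^2 - 1 = (t-1)(t+1).
So t(t^6 - 1) = (t - 1)t(t + 1)(t^4 + t^2 + 1).

(t - 1)t(t + 1)(t^4 + t^2 + 1)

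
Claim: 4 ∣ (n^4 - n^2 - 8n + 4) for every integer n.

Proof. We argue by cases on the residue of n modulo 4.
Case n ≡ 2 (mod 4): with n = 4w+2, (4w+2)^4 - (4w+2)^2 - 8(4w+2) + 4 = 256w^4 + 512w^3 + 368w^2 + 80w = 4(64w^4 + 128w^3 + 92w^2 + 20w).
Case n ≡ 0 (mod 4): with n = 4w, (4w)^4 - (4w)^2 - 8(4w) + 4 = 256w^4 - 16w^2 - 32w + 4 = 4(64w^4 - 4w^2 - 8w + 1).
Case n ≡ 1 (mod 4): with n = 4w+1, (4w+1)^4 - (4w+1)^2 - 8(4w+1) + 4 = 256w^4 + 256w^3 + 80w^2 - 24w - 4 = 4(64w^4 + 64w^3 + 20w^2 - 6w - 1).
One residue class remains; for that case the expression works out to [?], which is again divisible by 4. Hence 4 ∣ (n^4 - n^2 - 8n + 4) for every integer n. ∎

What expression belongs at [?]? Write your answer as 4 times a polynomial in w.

4(64w^4 + 192w^3 + 212w^2 + 94w + 13)

Only n ≡ 3 (mod 4) is unaccounted for. Put n = 4w+3:
(4w+3)^4 - (4w+3)^2 - 8(4w+3) + 4 expands to 256w^4 + 768w^3 + 848w^2 + 376w + 52,
and factoring out 4 leaves 4(64w^4 + 192w^3 + 212w^2 + 94w + 13).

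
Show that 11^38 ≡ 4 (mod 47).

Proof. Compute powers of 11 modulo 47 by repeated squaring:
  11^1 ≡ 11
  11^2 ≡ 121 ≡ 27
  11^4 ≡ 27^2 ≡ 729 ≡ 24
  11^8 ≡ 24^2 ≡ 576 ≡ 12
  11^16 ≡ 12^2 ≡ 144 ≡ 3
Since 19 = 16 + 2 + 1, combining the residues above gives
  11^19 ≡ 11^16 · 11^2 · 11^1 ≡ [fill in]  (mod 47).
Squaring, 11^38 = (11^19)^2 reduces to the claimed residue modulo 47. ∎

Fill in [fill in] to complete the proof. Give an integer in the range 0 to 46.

45

Multiply the listed residues: 3 · 27 · 11 = 81 → 891.
Reducing modulo 47: 891 = 18·47 + 45, so 11^19 ≡ 45.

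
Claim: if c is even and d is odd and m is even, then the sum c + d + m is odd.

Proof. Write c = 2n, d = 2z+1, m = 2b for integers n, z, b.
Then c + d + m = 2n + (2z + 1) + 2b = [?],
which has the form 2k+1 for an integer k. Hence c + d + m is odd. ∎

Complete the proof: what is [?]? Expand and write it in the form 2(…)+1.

Expanding: 2n + (2z + 1) + 2b = 2b + 2n + 2z + 1.
Every term except the constant is even, so this is 2(b + n + z) + 1,
and b + n + z ∈ ℤ gives the required form.

2(b + n + z) + 1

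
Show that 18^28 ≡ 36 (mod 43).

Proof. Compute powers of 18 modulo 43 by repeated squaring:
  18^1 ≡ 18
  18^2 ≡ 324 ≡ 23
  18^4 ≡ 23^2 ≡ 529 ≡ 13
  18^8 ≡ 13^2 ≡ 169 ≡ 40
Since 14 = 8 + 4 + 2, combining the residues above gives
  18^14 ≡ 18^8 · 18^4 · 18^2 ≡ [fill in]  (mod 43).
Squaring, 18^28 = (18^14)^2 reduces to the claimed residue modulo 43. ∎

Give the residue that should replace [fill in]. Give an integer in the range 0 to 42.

6

18^8 · 18^4 · 18^2 ≡ 40 · 13 · 23 = 11960.
11960 mod 43 = 6, so 18^14 ≡ 6 (mod 43).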